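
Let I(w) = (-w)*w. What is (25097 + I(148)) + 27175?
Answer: 30368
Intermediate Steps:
I(w) = -w²
(25097 + I(148)) + 27175 = (25097 - 1*148²) + 27175 = (25097 - 1*21904) + 27175 = (25097 - 21904) + 27175 = 3193 + 27175 = 30368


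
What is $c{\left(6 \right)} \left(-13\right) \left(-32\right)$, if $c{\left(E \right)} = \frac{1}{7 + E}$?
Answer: $32$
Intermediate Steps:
$c{\left(6 \right)} \left(-13\right) \left(-32\right) = \frac{1}{7 + 6} \left(-13\right) \left(-32\right) = \frac{1}{13} \left(-13\right) \left(-32\right) = \left(-1\right) \left(-32\right) = 32$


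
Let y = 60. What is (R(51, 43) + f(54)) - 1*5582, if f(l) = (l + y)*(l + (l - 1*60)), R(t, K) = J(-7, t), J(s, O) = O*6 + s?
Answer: 189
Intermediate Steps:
J(s, O) = s + 6*O (J(s, O) = 6*O + s = s + 6*O)
R(t, K) = -7 + 6*t
f(l) = (-60 + 2*l)*(60 + l) (f(l) = (l + 60)*(l + (l - 1*60)) = (60 + l)*(l + (l - 60)) = (60 + l)*(l + (-60 + l)) = (60 + l)*(-60 + 2*l) = (-60 + 2*l)*(60 + l))
(R(51, 43) + f(54)) - 1*5582 = ((-7 + 6*51) + (-3600 + 2*54² + 60*54)) - 1*5582 = ((-7 + 306) + (-3600 + 2*2916 + 3240)) - 5582 = (299 + (-3600 + 5832 + 3240)) - 5582 = (299 + 5472) - 5582 = 5771 - 5582 = 189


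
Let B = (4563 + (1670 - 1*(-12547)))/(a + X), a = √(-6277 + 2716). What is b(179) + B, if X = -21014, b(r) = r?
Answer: 78650281583/441591757 - 18780*I*√3561/441591757 ≈ 178.11 - 0.0025378*I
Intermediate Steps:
a = I*√3561 (a = √(-3561) = I*√3561 ≈ 59.674*I)
B = 18780/(-21014 + I*√3561) (B = (4563 + (1670 - 1*(-12547)))/(I*√3561 - 21014) = (4563 + (1670 + 12547))/(-21014 + I*√3561) = (4563 + 14217)/(-21014 + I*√3561) = 18780/(-21014 + I*√3561) ≈ -0.89368 - 0.0025378*I)
b(179) + B = 179 + (-394642920/441591757 - 18780*I*√3561/441591757) = 78650281583/441591757 - 18780*I*√3561/441591757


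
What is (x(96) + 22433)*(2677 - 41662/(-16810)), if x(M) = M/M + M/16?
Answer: 101074319808/1681 ≈ 6.0127e+7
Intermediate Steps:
x(M) = 1 + M/16 (x(M) = 1 + M*(1/16) = 1 + M/16)
(x(96) + 22433)*(2677 - 41662/(-16810)) = ((1 + (1/16)*96) + 22433)*(2677 - 41662/(-16810)) = ((1 + 6) + 22433)*(2677 - 41662*(-1/16810)) = (7 + 22433)*(2677 + 20831/8405) = 22440*(22521016/8405) = 101074319808/1681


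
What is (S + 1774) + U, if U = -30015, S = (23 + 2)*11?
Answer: -27966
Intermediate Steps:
S = 275 (S = 25*11 = 275)
(S + 1774) + U = (275 + 1774) - 30015 = 2049 - 30015 = -27966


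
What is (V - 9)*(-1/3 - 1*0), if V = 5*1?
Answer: 4/3 ≈ 1.3333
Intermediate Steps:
V = 5
(V - 9)*(-1/3 - 1*0) = (5 - 9)*(-1/3 - 1*0) = -4*(-1*1/3 + 0) = -4*(-1/3 + 0) = -4*(-1/3) = 4/3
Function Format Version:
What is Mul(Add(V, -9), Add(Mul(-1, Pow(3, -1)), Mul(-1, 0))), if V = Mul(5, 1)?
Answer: Rational(4, 3) ≈ 1.3333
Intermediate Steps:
V = 5
Mul(Add(V, -9), Add(Mul(-1, Pow(3, -1)), Mul(-1, 0))) = Mul(Add(5, -9), Add(Mul(-1, Pow(3, -1)), Mul(-1, 0))) = Mul(-4, Add(Mul(-1, Rational(1, 3)), 0)) = Mul(-4, Add(Rational(-1, 3), 0)) = Mul(-4, Rational(-1, 3)) = Rational(4, 3)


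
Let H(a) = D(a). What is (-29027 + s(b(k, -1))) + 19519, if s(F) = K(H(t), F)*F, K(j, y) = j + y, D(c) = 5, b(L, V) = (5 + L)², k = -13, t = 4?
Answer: -5092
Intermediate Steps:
H(a) = 5
s(F) = F*(5 + F) (s(F) = (5 + F)*F = F*(5 + F))
(-29027 + s(b(k, -1))) + 19519 = (-29027 + (5 - 13)²*(5 + (5 - 13)²)) + 19519 = (-29027 + (-8)²*(5 + (-8)²)) + 19519 = (-29027 + 64*(5 + 64)) + 19519 = (-29027 + 64*69) + 19519 = (-29027 + 4416) + 19519 = -24611 + 19519 = -5092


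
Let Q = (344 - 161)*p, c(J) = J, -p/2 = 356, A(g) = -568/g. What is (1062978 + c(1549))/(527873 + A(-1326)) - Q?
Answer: 45601710675969/349980083 ≈ 1.3030e+5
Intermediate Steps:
p = -712 (p = -2*356 = -712)
Q = -130296 (Q = (344 - 161)*(-712) = 183*(-712) = -130296)
(1062978 + c(1549))/(527873 + A(-1326)) - Q = (1062978 + 1549)/(527873 - 568/(-1326)) - 1*(-130296) = 1064527/(527873 - 568*(-1/1326)) + 130296 = 1064527/(527873 + 284/663) + 130296 = 1064527/(349980083/663) + 130296 = 1064527*(663/349980083) + 130296 = 705781401/349980083 + 130296 = 45601710675969/349980083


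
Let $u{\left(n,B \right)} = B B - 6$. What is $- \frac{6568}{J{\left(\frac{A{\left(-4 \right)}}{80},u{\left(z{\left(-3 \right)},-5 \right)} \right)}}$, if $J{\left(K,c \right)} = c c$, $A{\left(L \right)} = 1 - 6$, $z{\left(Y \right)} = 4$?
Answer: $- \frac{6568}{361} \approx -18.194$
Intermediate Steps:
$A{\left(L \right)} = -5$ ($A{\left(L \right)} = 1 - 6 = -5$)
$u{\left(n,B \right)} = -6 + B^{2}$ ($u{\left(n,B \right)} = B^{2} - 6 = -6 + B^{2}$)
$J{\left(K,c \right)} = c^{2}$
$- \frac{6568}{J{\left(\frac{A{\left(-4 \right)}}{80},u{\left(z{\left(-3 \right)},-5 \right)} \right)}} = - \frac{6568}{\left(-6 + \left(-5\right)^{2}\right)^{2}} = - \frac{6568}{\left(-6 + 25\right)^{2}} = - \frac{6568}{19^{2}} = - \frac{6568}{361}$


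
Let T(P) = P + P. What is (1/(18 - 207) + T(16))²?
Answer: 36566209/35721 ≈ 1023.7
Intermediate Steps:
T(P) = 2*P
(1/(18 - 207) + T(16))² = (1/(18 - 207) + 2*16)² = (1/(-189) + 32)² = (-1/189 + 32)² = (6047/189)² = 36566209/35721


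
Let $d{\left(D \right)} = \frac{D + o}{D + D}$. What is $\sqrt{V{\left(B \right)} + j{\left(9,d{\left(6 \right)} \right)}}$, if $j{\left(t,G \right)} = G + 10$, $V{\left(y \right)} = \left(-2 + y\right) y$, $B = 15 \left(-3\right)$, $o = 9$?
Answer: $\frac{9 \sqrt{105}}{2} \approx 46.111$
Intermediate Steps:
$d{\left(D \right)} = \frac{9 + D}{2 D}$ ($d{\left(D \right)} = \frac{D + 9}{D + D} = \frac{9 + D}{2 D}$)
$B = -45$
$V{\left(y \right)} = y \left(-2 + y\right)$
$j{\left(t,G \right)} = 10 + G$
$\sqrt{V{\left(B \right)} + j{\left(9,d{\left(6 \right)} \right)}} = \sqrt{- 45 \left(-2 - 45\right) + \left(10 + \frac{9 + 6}{2 \cdot 6}\right)} = \sqrt{\left(-45\right) \left(-47\right) + \left(10 + \frac{1}{2} \cdot \frac{1}{6} \cdot 15\right)} = \sqrt{2115 + \left(10 + \frac{5}{4}\right)} = \sqrt{2115 + \frac{45}{4}} = \sqrt{\frac{8505}{4}} = \frac{9 \sqrt{105}}{2}$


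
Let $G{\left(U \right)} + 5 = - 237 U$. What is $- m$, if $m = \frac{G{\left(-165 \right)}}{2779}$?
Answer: $- \frac{39100}{2779} \approx -14.07$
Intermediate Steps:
$G{\left(U \right)} = -5 - 237 U$
$m = \frac{39100}{2779}$ ($m = \frac{-5 - -39105}{2779} = \left(-5 + 39105\right) \frac{1}{2779} = 39100 \cdot \frac{1}{2779} = \frac{39100}{2779} \approx 14.07$)
$- m = \left(-1\right) \frac{39100}{2779} = - \frac{39100}{2779}$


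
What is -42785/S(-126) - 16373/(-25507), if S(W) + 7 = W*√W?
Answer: 50176618/63384895 - 462078*I*√14/57155 ≈ 0.79162 - 30.25*I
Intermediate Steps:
S(W) = -7 + W^(3/2) (S(W) = -7 + W*√W = -7 + W^(3/2))
-42785/S(-126) - 16373/(-25507) = -42785/(-7 + (-126)^(3/2)) - 16373/(-25507) = -42785/(-7 - 378*I*√14) - 16373*(-1/25507) = -42785/(-7 - 378*I*√14) + 16373/25507 = 16373/25507 - 42785/(-7 - 378*I*√14)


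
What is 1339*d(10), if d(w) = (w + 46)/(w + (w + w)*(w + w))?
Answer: 37492/205 ≈ 182.89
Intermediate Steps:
d(w) = (46 + w)/(w + 4*w²) (d(w) = (46 + w)/(w + (2*w)*(2*w)) = (46 + w)/(w + 4*w²))
1339*d(10) = 1339*((46 + 10)/(10*(1 + 4*10))) = 1339*((⅒)*56/(1 + 40)) = 1339*((⅒)*56/41) = 1339*((⅒)*(1/41)*56) = 1339*(28/205) = 37492/205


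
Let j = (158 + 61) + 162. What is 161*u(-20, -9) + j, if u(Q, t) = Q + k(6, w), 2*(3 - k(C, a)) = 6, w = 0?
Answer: -2839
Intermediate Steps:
k(C, a) = 0 (k(C, a) = 3 - ½*6 = 3 - 3 = 0)
j = 381 (j = 219 + 162 = 381)
u(Q, t) = Q (u(Q, t) = Q + 0 = Q)
161*u(-20, -9) + j = 161*(-20) + 381 = -3220 + 381 = -2839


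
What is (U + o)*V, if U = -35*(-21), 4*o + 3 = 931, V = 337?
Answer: 325879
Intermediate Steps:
o = 232 (o = -¾ + (¼)*931 = -¾ + 931/4 = 232)
U = 735
(U + o)*V = (735 + 232)*337 = 967*337 = 325879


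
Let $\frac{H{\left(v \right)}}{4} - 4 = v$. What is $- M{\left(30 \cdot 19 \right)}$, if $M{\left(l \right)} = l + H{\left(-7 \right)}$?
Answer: $-558$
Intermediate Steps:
$H{\left(v \right)} = 16 + 4 v$
$M{\left(l \right)} = -12 + l$ ($M{\left(l \right)} = l + \left(16 + 4 \left(-7\right)\right) = l + \left(16 - 28\right) = l - 12 = -12 + l$)
$- M{\left(30 \cdot 19 \right)} = - (-12 + 30 \cdot 19) = - (-12 + 570) = \left(-1\right) 558 = -558$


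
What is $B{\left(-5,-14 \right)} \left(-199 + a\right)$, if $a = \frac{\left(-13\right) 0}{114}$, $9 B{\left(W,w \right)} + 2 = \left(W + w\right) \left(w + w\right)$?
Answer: $- \frac{105470}{9} \approx -11719.0$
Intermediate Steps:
$B{\left(W,w \right)} = - \frac{2}{9} + \frac{2 w \left(W + w\right)}{9}$ ($B{\left(W,w \right)} = - \frac{2}{9} + \frac{\left(W + w\right) \left(w + w\right)}{9} = - \frac{2}{9} + \frac{\left(W + w\right) 2 w}{9} = - \frac{2}{9} + \frac{2 w \left(W + w\right)}{9}$)
$a = 0$ ($a = 0 \cdot \frac{1}{114} = 0$)
$B{\left(-5,-14 \right)} \left(-199 + a\right) = \left(- \frac{2}{9} + \frac{2 \left(-14\right)^{2}}{9} + \frac{2}{9} \left(-5\right) \left(-14\right)\right) \left(-199 + 0\right) = \left(- \frac{2}{9} + \frac{2}{9} \cdot 196 + \frac{140}{9}\right) \left(-199\right) = \left(- \frac{2}{9} + \frac{392}{9} + \frac{140}{9}\right) \left(-199\right) = \frac{530}{9} \left(-199\right) = - \frac{105470}{9}$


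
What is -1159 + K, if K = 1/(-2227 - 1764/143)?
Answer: -371140918/320225 ≈ -1159.0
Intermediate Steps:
K = -143/320225 (K = 1/(-2227 - 1764*1/143) = 1/(-2227 - 1764/143) = 1/(-320225/143) = -143/320225 ≈ -0.00044656)
-1159 + K = -1159 - 143/320225 = -371140918/320225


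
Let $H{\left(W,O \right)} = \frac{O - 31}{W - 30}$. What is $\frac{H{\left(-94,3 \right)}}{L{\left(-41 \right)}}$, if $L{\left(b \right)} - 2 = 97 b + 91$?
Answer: $- \frac{7}{120404} \approx -5.8138 \cdot 10^{-5}$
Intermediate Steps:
$H{\left(W,O \right)} = \frac{-31 + O}{-30 + W}$
$L{\left(b \right)} = 93 + 97 b$ ($L{\left(b \right)} = 2 + \left(97 b + 91\right) = 2 + \left(91 + 97 b\right) = 93 + 97 b$)
$\frac{H{\left(-94,3 \right)}}{L{\left(-41 \right)}} = \frac{\frac{1}{-30 - 94} \left(-31 + 3\right)}{93 + 97 \left(-41\right)} = \frac{\frac{1}{-124} \left(-28\right)}{93 - 3977} = \frac{\left(- \frac{1}{124}\right) \left(-28\right)}{-3884} = \frac{7}{31} \left(- \frac{1}{3884}\right) = - \frac{7}{120404}$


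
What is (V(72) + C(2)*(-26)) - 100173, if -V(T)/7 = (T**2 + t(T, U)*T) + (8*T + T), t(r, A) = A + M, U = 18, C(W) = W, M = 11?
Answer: -155665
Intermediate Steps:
t(r, A) = 11 + A (t(r, A) = A + 11 = 11 + A)
V(T) = -266*T - 7*T**2 (V(T) = -7*((T**2 + (11 + 18)*T) + (8*T + T)) = -7*((T**2 + 29*T) + 9*T) = -7*(T**2 + 38*T) = -266*T - 7*T**2)
(V(72) + C(2)*(-26)) - 100173 = (-7*72*(38 + 72) + 2*(-26)) - 100173 = (-7*72*110 - 52) - 100173 = (-55440 - 52) - 100173 = -55492 - 100173 = -155665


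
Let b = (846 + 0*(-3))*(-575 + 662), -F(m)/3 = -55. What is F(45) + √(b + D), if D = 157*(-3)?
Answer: 165 + √73131 ≈ 435.43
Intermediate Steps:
F(m) = 165 (F(m) = -3*(-55) = 165)
D = -471
b = 73602 (b = (846 + 0)*87 = 846*87 = 73602)
F(45) + √(b + D) = 165 + √(73602 - 471) = 165 + √73131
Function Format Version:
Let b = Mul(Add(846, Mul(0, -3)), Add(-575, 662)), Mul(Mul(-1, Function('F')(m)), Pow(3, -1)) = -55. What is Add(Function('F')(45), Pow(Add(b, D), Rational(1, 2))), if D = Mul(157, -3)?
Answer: Add(165, Pow(73131, Rational(1, 2))) ≈ 435.43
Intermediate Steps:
Function('F')(m) = 165 (Function('F')(m) = Mul(-3, -55) = 165)
D = -471
b = 73602 (b = Mul(Add(846, 0), 87) = Mul(846, 87) = 73602)
Add(Function('F')(45), Pow(Add(b, D), Rational(1, 2))) = Add(165, Pow(Add(73602, -471), Rational(1, 2))) = Add(165, Pow(73131, Rational(1, 2)))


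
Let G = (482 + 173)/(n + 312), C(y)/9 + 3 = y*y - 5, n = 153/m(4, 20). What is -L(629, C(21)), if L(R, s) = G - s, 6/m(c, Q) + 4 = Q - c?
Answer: 2407691/618 ≈ 3895.9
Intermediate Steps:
m(c, Q) = 6/(-4 + Q - c) (m(c, Q) = 6/(-4 + (Q - c)) = 6/(-4 + Q - c))
n = 306 (n = 153/((-6/(4 + 4 - 1*20))) = 153/((-6/(4 + 4 - 20))) = 153/((-6/(-12))) = 153/((-6*(-1/12))) = 153/(½) = 153*2 = 306)
C(y) = -72 + 9*y² (C(y) = -27 + 9*(y*y - 5) = -27 + 9*(y² - 5) = -27 + 9*(-5 + y²) = -27 + (-45 + 9*y²) = -72 + 9*y²)
G = 655/618 (G = (482 + 173)/(306 + 312) = 655/618 ≈ 1.0599)
L(R, s) = 655/618 - s
-L(629, C(21)) = -(655/618 - (-72 + 9*21²)) = -(655/618 - (-72 + 9*441)) = -(655/618 - (-72 + 3969)) = -(655/618 - 1*3897) = -(655/618 - 3897) = -1*(-2407691/618) = 2407691/618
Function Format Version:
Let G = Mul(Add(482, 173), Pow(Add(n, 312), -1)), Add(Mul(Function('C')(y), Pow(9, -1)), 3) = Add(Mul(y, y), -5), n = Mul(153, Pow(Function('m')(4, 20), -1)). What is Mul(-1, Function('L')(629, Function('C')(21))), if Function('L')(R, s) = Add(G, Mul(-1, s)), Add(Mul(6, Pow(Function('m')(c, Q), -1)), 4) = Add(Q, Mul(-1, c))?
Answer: Rational(2407691, 618) ≈ 3895.9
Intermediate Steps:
Function('m')(c, Q) = Mul(6, Pow(Add(-4, Q, Mul(-1, c)), -1)) (Function('m')(c, Q) = Mul(6, Pow(Add(-4, Add(Q, Mul(-1, c))), -1)) = Mul(6, Pow(Add(-4, Q, Mul(-1, c)), -1)))
n = 306 (n = Mul(153, Pow(Mul(-6, Pow(Add(4, 4, Mul(-1, 20)), -1)), -1)) = Mul(153, Pow(Mul(-6, Pow(Add(4, 4, -20), -1)), -1)) = Mul(153, Pow(Mul(-6, Pow(-12, -1)), -1)) = Mul(153, Pow(Mul(-6, Rational(-1, 12)), -1)) = Mul(153, Pow(Rational(1, 2), -1)) = Mul(153, 2) = 306)
Function('C')(y) = Add(-72, Mul(9, Pow(y, 2))) (Function('C')(y) = Add(-27, Mul(9, Add(Mul(y, y), -5))) = Add(-27, Mul(9, Add(Pow(y, 2), -5))) = Add(-27, Mul(9, Add(-5, Pow(y, 2)))) = Add(-27, Add(-45, Mul(9, Pow(y, 2)))) = Add(-72, Mul(9, Pow(y, 2))))
G = Rational(655, 618) (G = Mul(Add(482, 173), Pow(Add(306, 312), -1)) = Mul(655, Pow(618, -1)) = Mul(655, Rational(1, 618)) = Rational(655, 618) ≈ 1.0599)
Function('L')(R, s) = Add(Rational(655, 618), Mul(-1, s))
Mul(-1, Function('L')(629, Function('C')(21))) = Mul(-1, Add(Rational(655, 618), Mul(-1, Add(-72, Mul(9, Pow(21, 2)))))) = Mul(-1, Add(Rational(655, 618), Mul(-1, Add(-72, Mul(9, 441))))) = Mul(-1, Add(Rational(655, 618), Mul(-1, Add(-72, 3969)))) = Mul(-1, Add(Rational(655, 618), Mul(-1, 3897))) = Mul(-1, Add(Rational(655, 618), -3897)) = Mul(-1, Rational(-2407691, 618)) = Rational(2407691, 618)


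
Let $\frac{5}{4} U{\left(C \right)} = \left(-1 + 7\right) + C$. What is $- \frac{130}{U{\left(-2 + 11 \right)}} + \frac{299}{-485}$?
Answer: $- \frac{33319}{2910} \approx -11.45$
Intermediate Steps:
$U{\left(C \right)} = \frac{24}{5} + \frac{4 C}{5}$ ($U{\left(C \right)} = \frac{4 \left(\left(-1 + 7\right) + C\right)}{5} = \frac{4 \left(6 + C\right)}{5} = \frac{24}{5} + \frac{4 C}{5}$)
$- \frac{130}{U{\left(-2 + 11 \right)}} + \frac{299}{-485} = - \frac{130}{\frac{24}{5} + \frac{4 \left(-2 + 11\right)}{5}} + \frac{299}{-485} = - \frac{130}{\frac{24}{5} + \frac{4}{5} \cdot 9} + 299 \left(- \frac{1}{485}\right) = - \frac{130}{\frac{24}{5} + \frac{36}{5}} - \frac{299}{485} = - \frac{130}{12} - \frac{299}{485} = \left(-130\right) \frac{1}{12} - \frac{299}{485} = - \frac{65}{6} - \frac{299}{485} = - \frac{33319}{2910}$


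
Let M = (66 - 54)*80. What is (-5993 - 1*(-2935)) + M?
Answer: -2098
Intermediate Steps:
M = 960 (M = 12*80 = 960)
(-5993 - 1*(-2935)) + M = (-5993 - 1*(-2935)) + 960 = (-5993 + 2935) + 960 = -3058 + 960 = -2098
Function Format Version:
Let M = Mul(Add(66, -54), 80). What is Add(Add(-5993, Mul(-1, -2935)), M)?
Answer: -2098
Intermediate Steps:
M = 960 (M = Mul(12, 80) = 960)
Add(Add(-5993, Mul(-1, -2935)), M) = Add(Add(-5993, Mul(-1, -2935)), 960) = Add(Add(-5993, 2935), 960) = Add(-3058, 960) = -2098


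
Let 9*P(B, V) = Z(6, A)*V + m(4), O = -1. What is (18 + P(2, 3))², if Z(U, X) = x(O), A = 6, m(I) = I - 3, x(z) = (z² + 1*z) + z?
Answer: 25600/81 ≈ 316.05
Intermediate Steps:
x(z) = z² + 2*z (x(z) = (z² + z) + z = (z + z²) + z = z² + 2*z)
m(I) = -3 + I
Z(U, X) = -1 (Z(U, X) = -(2 - 1) = -1*1 = -1)
P(B, V) = ⅑ - V/9 (P(B, V) = (-V + (-3 + 4))/9 = (-V + 1)/9 = (1 - V)/9 = ⅑ - V/9)
(18 + P(2, 3))² = (18 + (⅑ - ⅑*3))² = (18 + (⅑ - ⅓))² = (18 - 2/9)² = (160/9)² = 25600/81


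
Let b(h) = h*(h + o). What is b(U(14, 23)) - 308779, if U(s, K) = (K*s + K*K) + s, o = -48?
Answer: 397926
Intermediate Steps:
U(s, K) = s + K² + K*s (U(s, K) = (K*s + K²) + s = (K² + K*s) + s = s + K² + K*s)
b(h) = h*(-48 + h) (b(h) = h*(h - 48) = h*(-48 + h))
b(U(14, 23)) - 308779 = (14 + 23² + 23*14)*(-48 + (14 + 23² + 23*14)) - 308779 = (14 + 529 + 322)*(-48 + (14 + 529 + 322)) - 308779 = 865*(-48 + 865) - 308779 = 865*817 - 308779 = 706705 - 308779 = 397926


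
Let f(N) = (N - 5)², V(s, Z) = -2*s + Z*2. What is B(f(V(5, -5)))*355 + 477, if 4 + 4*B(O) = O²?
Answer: 138672363/4 ≈ 3.4668e+7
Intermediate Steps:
V(s, Z) = -2*s + 2*Z
f(N) = (-5 + N)²
B(O) = -1 + O²/4
B(f(V(5, -5)))*355 + 477 = (-1 + ((-5 + (-2*5 + 2*(-5)))²)²/4)*355 + 477 = (-1 + ((-5 + (-10 - 10))²)²/4)*355 + 477 = (-1 + ((-5 - 20)²)²/4)*355 + 477 = (-1 + ((-25)²)²/4)*355 + 477 = (-1 + (¼)*625²)*355 + 477 = (-1 + (¼)*390625)*355 + 477 = (-1 + 390625/4)*355 + 477 = (390621/4)*355 + 477 = 138670455/4 + 477 = 138672363/4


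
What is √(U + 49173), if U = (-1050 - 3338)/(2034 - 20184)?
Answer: √1338741507/165 ≈ 221.75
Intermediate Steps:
U = 2194/9075 (U = -4388/(-18150) = -4388*(-1/18150) = 2194/9075 ≈ 0.24176)
√(U + 49173) = √(2194/9075 + 49173) = √(446247169/9075) = √1338741507/165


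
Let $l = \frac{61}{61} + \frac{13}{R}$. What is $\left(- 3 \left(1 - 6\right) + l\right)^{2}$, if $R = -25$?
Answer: $\frac{149769}{625} \approx 239.63$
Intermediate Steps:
$l = \frac{12}{25}$ ($l = \frac{61}{61} + \frac{13}{-25} = 61 \cdot \frac{1}{61} + 13 \left(- \frac{1}{25}\right) = 1 - \frac{13}{25} = \frac{12}{25} \approx 0.48$)
$\left(- 3 \left(1 - 6\right) + l\right)^{2} = \left(- 3 \left(1 - 6\right) + \frac{12}{25}\right)^{2} = \left(\left(-3\right) \left(-5\right) + \frac{12}{25}\right)^{2} = \left(15 + \frac{12}{25}\right)^{2} = \left(\frac{387}{25}\right)^{2} = \frac{149769}{625}$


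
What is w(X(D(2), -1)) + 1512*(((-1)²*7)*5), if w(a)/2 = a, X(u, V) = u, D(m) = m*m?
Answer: 52928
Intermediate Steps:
D(m) = m²
w(a) = 2*a
w(X(D(2), -1)) + 1512*(((-1)²*7)*5) = 2*2² + 1512*(((-1)²*7)*5) = 2*4 + 1512*((1*7)*5) = 8 + 1512*(7*5) = 8 + 1512*35 = 8 + 52920 = 52928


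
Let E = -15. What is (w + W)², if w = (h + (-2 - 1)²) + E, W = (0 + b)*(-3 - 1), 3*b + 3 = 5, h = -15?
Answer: 5041/9 ≈ 560.11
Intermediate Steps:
b = ⅔ (b = -1 + (⅓)*5 = -1 + 5/3 = ⅔ ≈ 0.66667)
W = -8/3 (W = (0 + ⅔)*(-3 - 1) = (⅔)*(-4) = -8/3 ≈ -2.6667)
w = -21 (w = (-15 + (-2 - 1)²) - 15 = (-15 + (-3)²) - 15 = (-15 + 9) - 15 = -6 - 15 = -21)
(w + W)² = (-21 - 8/3)² = (-71/3)² = 5041/9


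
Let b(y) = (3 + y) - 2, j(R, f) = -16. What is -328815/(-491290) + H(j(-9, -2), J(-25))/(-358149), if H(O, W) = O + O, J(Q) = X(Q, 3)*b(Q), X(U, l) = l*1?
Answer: 23556096943/35191004442 ≈ 0.66938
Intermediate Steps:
X(U, l) = l
b(y) = 1 + y
J(Q) = 3 + 3*Q (J(Q) = 3*(1 + Q) = 3 + 3*Q)
H(O, W) = 2*O
-328815/(-491290) + H(j(-9, -2), J(-25))/(-358149) = -328815/(-491290) + (2*(-16))/(-358149) = -328815*(-1/491290) - 32*(-1/358149) = 65763/98258 + 32/358149 = 23556096943/35191004442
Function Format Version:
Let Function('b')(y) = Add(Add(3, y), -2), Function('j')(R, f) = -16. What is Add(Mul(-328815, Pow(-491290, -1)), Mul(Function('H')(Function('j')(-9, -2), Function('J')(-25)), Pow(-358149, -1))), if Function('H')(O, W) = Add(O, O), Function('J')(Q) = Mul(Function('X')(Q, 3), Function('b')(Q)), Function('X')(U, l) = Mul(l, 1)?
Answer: Rational(23556096943, 35191004442) ≈ 0.66938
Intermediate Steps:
Function('X')(U, l) = l
Function('b')(y) = Add(1, y)
Function('J')(Q) = Add(3, Mul(3, Q)) (Function('J')(Q) = Mul(3, Add(1, Q)) = Add(3, Mul(3, Q)))
Function('H')(O, W) = Mul(2, O)
Add(Mul(-328815, Pow(-491290, -1)), Mul(Function('H')(Function('j')(-9, -2), Function('J')(-25)), Pow(-358149, -1))) = Add(Mul(-328815, Pow(-491290, -1)), Mul(Mul(2, -16), Pow(-358149, -1))) = Add(Mul(-328815, Rational(-1, 491290)), Mul(-32, Rational(-1, 358149))) = Add(Rational(65763, 98258), Rational(32, 358149)) = Rational(23556096943, 35191004442)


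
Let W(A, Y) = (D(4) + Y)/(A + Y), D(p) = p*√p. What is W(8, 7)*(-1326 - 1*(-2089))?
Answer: 763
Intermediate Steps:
D(p) = p^(3/2)
W(A, Y) = (8 + Y)/(A + Y) (W(A, Y) = (4^(3/2) + Y)/(A + Y) = (8 + Y)/(A + Y))
W(8, 7)*(-1326 - 1*(-2089)) = ((8 + 7)/(8 + 7))*(-1326 - 1*(-2089)) = (15/15)*(-1326 + 2089) = ((1/15)*15)*763 = 1*763 = 763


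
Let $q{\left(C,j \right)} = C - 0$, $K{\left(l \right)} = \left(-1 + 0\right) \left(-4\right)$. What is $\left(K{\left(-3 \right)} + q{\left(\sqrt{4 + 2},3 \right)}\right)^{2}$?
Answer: $\left(4 + \sqrt{6}\right)^{2} \approx 41.596$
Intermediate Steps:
$K{\left(l \right)} = 4$ ($K{\left(l \right)} = \left(-1\right) \left(-4\right) = 4$)
$q{\left(C,j \right)} = C$ ($q{\left(C,j \right)} = C + 0 = C$)
$\left(K{\left(-3 \right)} + q{\left(\sqrt{4 + 2},3 \right)}\right)^{2} = \left(4 + \sqrt{4 + 2}\right)^{2} = \left(4 + \sqrt{6}\right)^{2}$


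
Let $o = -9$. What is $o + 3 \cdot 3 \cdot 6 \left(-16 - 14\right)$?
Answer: $-1629$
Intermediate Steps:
$o + 3 \cdot 3 \cdot 6 \left(-16 - 14\right) = -9 + 3 \cdot 3 \cdot 6 \left(-16 - 14\right) = -9 + 9 \cdot 6 \left(-30\right) = -9 + 54 \left(-30\right) = -9 - 1620 = -1629$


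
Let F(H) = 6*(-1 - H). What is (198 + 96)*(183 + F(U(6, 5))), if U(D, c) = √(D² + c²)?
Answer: 52038 - 1764*√61 ≈ 38261.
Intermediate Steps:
F(H) = -6 - 6*H
(198 + 96)*(183 + F(U(6, 5))) = (198 + 96)*(183 + (-6 - 6*√(6² + 5²))) = 294*(183 + (-6 - 6*√(36 + 25))) = 294*(183 + (-6 - 6*√61)) = 294*(177 - 6*√61) = 52038 - 1764*√61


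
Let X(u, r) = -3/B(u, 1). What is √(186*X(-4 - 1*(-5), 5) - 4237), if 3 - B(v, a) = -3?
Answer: I*√4330 ≈ 65.803*I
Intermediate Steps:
B(v, a) = 6 (B(v, a) = 3 - 1*(-3) = 3 + 3 = 6)
X(u, r) = -½ (X(u, r) = -3/6 = -3*⅙ = -½)
√(186*X(-4 - 1*(-5), 5) - 4237) = √(186*(-½) - 4237) = √(-93 - 4237) = √(-4330) = I*√4330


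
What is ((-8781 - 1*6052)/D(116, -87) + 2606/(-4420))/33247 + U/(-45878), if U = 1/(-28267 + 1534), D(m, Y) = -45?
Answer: 668874618758858/67586222843902035 ≈ 0.0098966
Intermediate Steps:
U = -1/26733 (U = 1/(-26733) = -1/26733 ≈ -3.7407e-5)
((-8781 - 1*6052)/D(116, -87) + 2606/(-4420))/33247 + U/(-45878) = ((-8781 - 1*6052)/(-45) + 2606/(-4420))/33247 - 1/26733/(-45878) = ((-8781 - 6052)*(-1/45) + 2606*(-1/4420))*(1/33247) - 1/26733*(-1/45878) = (-14833*(-1/45) - 1303/2210)*(1/33247) + 1/1226456574 = (14833/45 - 1303/2210)*(1/33247) + 1/1226456574 = (6544459/19890)*(1/33247) + 1/1226456574 = 6544459/661282830 + 1/1226456574 = 668874618758858/67586222843902035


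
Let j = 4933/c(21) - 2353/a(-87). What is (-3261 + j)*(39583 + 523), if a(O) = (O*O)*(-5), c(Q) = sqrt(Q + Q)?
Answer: -4949489160352/37845 + 98921449*sqrt(42)/21 ≈ -1.0026e+8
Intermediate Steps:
c(Q) = sqrt(2)*sqrt(Q) (c(Q) = sqrt(2*Q) = sqrt(2)*sqrt(Q))
a(O) = -5*O**2 (a(O) = O**2*(-5) = -5*O**2)
j = 2353/37845 + 4933*sqrt(42)/42 (j = 4933/((sqrt(2)*sqrt(21))) - 2353/((-5*(-87)**2)) = 4933/(sqrt(42)) - 2353/((-5*7569)) = 4933*(sqrt(42)/42) - 2353/(-37845) = 4933*sqrt(42)/42 - 2353*(-1/37845) = 4933*sqrt(42)/42 + 2353/37845 = 2353/37845 + 4933*sqrt(42)/42 ≈ 761.24)
(-3261 + j)*(39583 + 523) = (-3261 + (2353/37845 + 4933*sqrt(42)/42))*(39583 + 523) = (-123410192/37845 + 4933*sqrt(42)/42)*40106 = -4949489160352/37845 + 98921449*sqrt(42)/21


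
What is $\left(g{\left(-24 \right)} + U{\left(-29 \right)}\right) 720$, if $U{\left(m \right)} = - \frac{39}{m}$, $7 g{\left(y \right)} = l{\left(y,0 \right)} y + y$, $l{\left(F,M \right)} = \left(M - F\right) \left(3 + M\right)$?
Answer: $- \frac{36385200}{203} \approx -1.7924 \cdot 10^{5}$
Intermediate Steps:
$l{\left(F,M \right)} = \left(3 + M\right) \left(M - F\right)$
$g{\left(y \right)} = - \frac{3 y^{2}}{7} + \frac{y}{7}$ ($g{\left(y \right)} = \frac{\left(0^{2} - 3 y + 3 \cdot 0 - y 0\right) y + y}{7} = \frac{\left(0 - 3 y + 0 + 0\right) y + y}{7} = \frac{- 3 y y + y}{7} = \frac{- 3 y^{2} + y}{7} = \frac{y - 3 y^{2}}{7} = - \frac{3 y^{2}}{7} + \frac{y}{7}$)
$\left(g{\left(-24 \right)} + U{\left(-29 \right)}\right) 720 = \left(\frac{1}{7} \left(-24\right) \left(1 - -72\right) - \frac{39}{-29}\right) 720 = \left(\frac{1}{7} \left(-24\right) \left(1 + 72\right) - - \frac{39}{29}\right) 720 = \left(\frac{1}{7} \left(-24\right) 73 + \frac{39}{29}\right) 720 = \left(- \frac{1752}{7} + \frac{39}{29}\right) 720 = \left(- \frac{50535}{203}\right) 720 = - \frac{36385200}{203}$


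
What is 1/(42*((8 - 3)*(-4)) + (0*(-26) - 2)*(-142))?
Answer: -1/556 ≈ -0.0017986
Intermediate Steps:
1/(42*((8 - 3)*(-4)) + (0*(-26) - 2)*(-142)) = 1/(42*(5*(-4)) + (0 - 2)*(-142)) = 1/(42*(-20) - 2*(-142)) = 1/(-840 + 284) = 1/(-556) = -1/556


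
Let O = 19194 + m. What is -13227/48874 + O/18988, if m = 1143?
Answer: 371398131/464009756 ≈ 0.80041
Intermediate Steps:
O = 20337 (O = 19194 + 1143 = 20337)
-13227/48874 + O/18988 = -13227/48874 + 20337/18988 = 371398131/464009756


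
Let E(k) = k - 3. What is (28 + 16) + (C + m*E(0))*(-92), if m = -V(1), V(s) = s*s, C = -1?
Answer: -140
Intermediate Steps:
E(k) = -3 + k
V(s) = s**2
m = -1 (m = -1*1**2 = -1*1 = -1)
(28 + 16) + (C + m*E(0))*(-92) = (28 + 16) + (-1 - (-3 + 0))*(-92) = 44 + (-1 - 1*(-3))*(-92) = 44 + (-1 + 3)*(-92) = 44 + 2*(-92) = 44 - 184 = -140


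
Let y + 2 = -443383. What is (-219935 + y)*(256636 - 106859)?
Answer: -99350079640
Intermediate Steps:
y = -443385 (y = -2 - 443383 = -443385)
(-219935 + y)*(256636 - 106859) = (-219935 - 443385)*(256636 - 106859) = -663320*149777 = -99350079640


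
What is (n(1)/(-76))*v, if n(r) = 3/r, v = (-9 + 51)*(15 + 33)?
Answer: -1512/19 ≈ -79.579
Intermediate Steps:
v = 2016 (v = 42*48 = 2016)
(n(1)/(-76))*v = ((3/1)/(-76))*2016 = ((3*1)*(-1/76))*2016 = (3*(-1/76))*2016 = -3/76*2016 = -1512/19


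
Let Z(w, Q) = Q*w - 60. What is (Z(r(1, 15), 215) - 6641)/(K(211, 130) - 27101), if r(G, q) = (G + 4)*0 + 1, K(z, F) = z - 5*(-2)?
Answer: 1081/4480 ≈ 0.24129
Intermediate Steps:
K(z, F) = 10 + z (K(z, F) = z + 10 = 10 + z)
r(G, q) = 1 (r(G, q) = (4 + G)*0 + 1 = 0 + 1 = 1)
Z(w, Q) = -60 + Q*w
(Z(r(1, 15), 215) - 6641)/(K(211, 130) - 27101) = ((-60 + 215*1) - 6641)/((10 + 211) - 27101) = ((-60 + 215) - 6641)/(221 - 27101) = (155 - 6641)/(-26880) = -6486*(-1/26880) = 1081/4480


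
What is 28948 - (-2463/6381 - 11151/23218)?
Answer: 1429630670483/49384686 ≈ 28949.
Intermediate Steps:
28948 - (-2463/6381 - 11151/23218) = 28948 - (-2463*1/6381 - 11151*1/23218) = 28948 - (-821/2127 - 11151/23218) = 28948 - 1*(-42780155/49384686) = 28948 + 42780155/49384686 = 1429630670483/49384686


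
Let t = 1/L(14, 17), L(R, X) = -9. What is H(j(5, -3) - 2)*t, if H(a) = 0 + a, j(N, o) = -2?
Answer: 4/9 ≈ 0.44444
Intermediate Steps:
t = -⅑ (t = 1/(-9) = -⅑ ≈ -0.11111)
H(a) = a
H(j(5, -3) - 2)*t = (-2 - 2)*(-⅑) = -4*(-⅑) = 4/9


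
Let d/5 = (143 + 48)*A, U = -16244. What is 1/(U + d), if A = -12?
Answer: -1/27704 ≈ -3.6096e-5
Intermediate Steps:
d = -11460 (d = 5*((143 + 48)*(-12)) = 5*(191*(-12)) = 5*(-2292) = -11460)
1/(U + d) = 1/(-16244 - 11460) = 1/(-27704) = -1/27704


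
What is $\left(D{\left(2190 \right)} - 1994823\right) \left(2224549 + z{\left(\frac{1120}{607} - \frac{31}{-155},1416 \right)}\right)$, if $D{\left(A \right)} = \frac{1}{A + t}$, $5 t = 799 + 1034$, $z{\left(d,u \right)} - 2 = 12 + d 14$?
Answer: $- \frac{57388502937674483204}{12932135} \approx -4.4377 \cdot 10^{12}$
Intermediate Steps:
$z{\left(d,u \right)} = 14 + 14 d$ ($z{\left(d,u \right)} = 2 + \left(12 + d 14\right) = 2 + \left(12 + 14 d\right) = 14 + 14 d$)
$t = \frac{1833}{5}$ ($t = \frac{799 + 1034}{5} = \frac{1}{5} \cdot 1833 = \frac{1833}{5} \approx 366.6$)
$D{\left(A \right)} = \frac{1}{\frac{1833}{5} + A}$ ($D{\left(A \right)} = \frac{1}{A + \frac{1833}{5}} = \frac{1}{\frac{1833}{5} + A}$)
$\left(D{\left(2190 \right)} - 1994823\right) \left(2224549 + z{\left(\frac{1120}{607} - \frac{31}{-155},1416 \right)}\right) = \left(\frac{5}{1833 + 5 \cdot 2190} - 1994823\right) \left(2224549 + \left(14 + 14 \left(\frac{1120}{607} - \frac{31}{-155}\right)\right)\right) = \left(\frac{5}{1833 + 10950} - 1994823\right) \left(2224549 + \left(14 + 14 \left(1120 \cdot \frac{1}{607} - - \frac{1}{5}\right)\right)\right) = \left(\frac{5}{12783} - 1994823\right) \left(2224549 + \left(14 + 14 \left(\frac{1120}{607} + \frac{1}{5}\right)\right)\right) = \left(5 \cdot \frac{1}{12783} - 1994823\right) \left(2224549 + \left(14 + 14 \cdot \frac{6207}{3035}\right)\right) = \left(\frac{5}{12783} - 1994823\right) \left(2224549 + \left(14 + \frac{86898}{3035}\right)\right) = - \frac{25499822404 \left(2224549 + \frac{129388}{3035}\right)}{12783} = \left(- \frac{25499822404}{12783}\right) \frac{6751635603}{3035} = - \frac{57388502937674483204}{12932135}$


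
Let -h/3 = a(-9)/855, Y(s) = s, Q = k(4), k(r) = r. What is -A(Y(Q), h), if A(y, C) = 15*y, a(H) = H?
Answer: -60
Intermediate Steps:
Q = 4
h = 3/95 (h = -(-27)/855 = -3*(-1/95) = 3/95 ≈ 0.031579)
-A(Y(Q), h) = -15*4 = -1*60 = -60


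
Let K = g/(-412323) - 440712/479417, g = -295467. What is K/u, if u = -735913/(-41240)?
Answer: -550743583537960/48490449631176961 ≈ -0.011358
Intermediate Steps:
K = -13354597079/65891551897 (K = -295467/(-412323) - 440712/479417 = -295467*(-1/412323) - 440712*1/479417 = 98489/137441 - 440712/479417 = -13354597079/65891551897 ≈ -0.20268)
u = 735913/41240 (u = -735913*(-1/41240) = 735913/41240 ≈ 17.845)
K/u = -13354597079/(65891551897*735913/41240) = -13354597079/65891551897*41240/735913 = -550743583537960/48490449631176961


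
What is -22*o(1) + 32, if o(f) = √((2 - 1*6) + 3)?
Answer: 32 - 22*I ≈ 32.0 - 22.0*I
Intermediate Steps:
o(f) = I (o(f) = √((2 - 6) + 3) = √(-4 + 3) = √(-1) = I)
-22*o(1) + 32 = -22*I + 32 = 32 - 22*I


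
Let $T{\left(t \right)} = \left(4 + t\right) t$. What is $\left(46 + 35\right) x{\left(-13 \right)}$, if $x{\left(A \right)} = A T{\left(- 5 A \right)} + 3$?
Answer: $-4722462$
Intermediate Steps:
$T{\left(t \right)} = t \left(4 + t\right)$
$x{\left(A \right)} = 3 - 5 A^{2} \left(4 - 5 A\right)$ ($x{\left(A \right)} = A - 5 A \left(4 - 5 A\right) + 3 = A \left(- 5 A \left(4 - 5 A\right)\right) + 3 = - 5 A^{2} \left(4 - 5 A\right) + 3 = 3 - 5 A^{2} \left(4 - 5 A\right)$)
$\left(46 + 35\right) x{\left(-13 \right)} = \left(46 + 35\right) \left(3 + \left(-13\right)^{2} \left(-20 + 25 \left(-13\right)\right)\right) = 81 \left(3 + 169 \left(-20 - 325\right)\right) = 81 \left(3 + 169 \left(-345\right)\right) = 81 \left(3 - 58305\right) = 81 \left(-58302\right) = -4722462$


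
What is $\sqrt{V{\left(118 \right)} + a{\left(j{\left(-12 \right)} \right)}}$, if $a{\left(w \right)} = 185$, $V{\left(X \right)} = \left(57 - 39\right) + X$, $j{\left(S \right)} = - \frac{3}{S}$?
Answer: $\sqrt{321} \approx 17.916$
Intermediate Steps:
$V{\left(X \right)} = 18 + X$
$\sqrt{V{\left(118 \right)} + a{\left(j{\left(-12 \right)} \right)}} = \sqrt{\left(18 + 118\right) + 185} = \sqrt{136 + 185} = \sqrt{321}$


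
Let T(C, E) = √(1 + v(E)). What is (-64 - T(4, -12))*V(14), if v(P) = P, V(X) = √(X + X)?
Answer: 2*√7*(-64 - I*√11) ≈ -338.66 - 17.55*I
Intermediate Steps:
V(X) = √2*√X (V(X) = √(2*X) = √2*√X)
T(C, E) = √(1 + E)
(-64 - T(4, -12))*V(14) = (-64 - √(1 - 12))*(√2*√14) = (-64 - √(-11))*(2*√7) = (-64 - I*√11)*(2*√7) = 2*√7*(-64 - I*√11)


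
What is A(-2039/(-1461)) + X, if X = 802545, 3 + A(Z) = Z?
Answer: 1172515901/1461 ≈ 8.0254e+5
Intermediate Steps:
A(Z) = -3 + Z
A(-2039/(-1461)) + X = (-3 - 2039/(-1461)) + 802545 = (-3 - 2039*(-1/1461)) + 802545 = (-3 + 2039/1461) + 802545 = -2344/1461 + 802545 = 1172515901/1461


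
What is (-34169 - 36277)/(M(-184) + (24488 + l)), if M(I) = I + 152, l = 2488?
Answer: -35223/13472 ≈ -2.6145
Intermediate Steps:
M(I) = 152 + I
(-34169 - 36277)/(M(-184) + (24488 + l)) = (-34169 - 36277)/((152 - 184) + (24488 + 2488)) = -70446/(-32 + 26976) = -70446/26944 = -70446*1/26944 = -35223/13472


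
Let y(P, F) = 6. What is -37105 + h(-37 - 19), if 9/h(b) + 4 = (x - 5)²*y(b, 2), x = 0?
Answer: -5417321/146 ≈ -37105.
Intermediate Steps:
h(b) = 9/146 (h(b) = 9/(-4 + (0 - 5)²*6) = 9/(-4 + (-5)²*6) = 9/(-4 + 25*6) = 9/(-4 + 150) = 9/146)
-37105 + h(-37 - 19) = -37105 + 9/146 = -5417321/146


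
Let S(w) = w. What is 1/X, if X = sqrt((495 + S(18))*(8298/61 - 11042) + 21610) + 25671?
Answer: 1565931/40538976923 - I*sqrt(20737695542)/40538976923 ≈ 3.8628e-5 - 3.5523e-6*I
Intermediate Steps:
X = 25671 + I*sqrt(20737695542)/61 (X = sqrt((495 + 18)*(8298/61 - 11042) + 21610) + 25671 = sqrt(513*(8298*(1/61) - 11042) + 21610) + 25671 = sqrt(513*(8298/61 - 11042) + 21610) + 25671 = sqrt(513*(-665264/61) + 21610) + 25671 = sqrt(-341280432/61 + 21610) + 25671 = sqrt(-339962222/61) + 25671 = I*sqrt(20737695542)/61 + 25671 = 25671 + I*sqrt(20737695542)/61 ≈ 25671.0 + 2360.8*I)
1/X = 1/(25671 + I*sqrt(20737695542)/61)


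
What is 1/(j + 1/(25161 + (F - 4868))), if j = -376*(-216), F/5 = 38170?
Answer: 211143/17148189889 ≈ 1.2313e-5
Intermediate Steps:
F = 190850 (F = 5*38170 = 190850)
j = 81216
1/(j + 1/(25161 + (F - 4868))) = 1/(81216 + 1/(25161 + (190850 - 4868))) = 1/(81216 + 1/(25161 + 185982)) = 1/(81216 + 1/211143) = 1/(17148189889/211143) = 211143/17148189889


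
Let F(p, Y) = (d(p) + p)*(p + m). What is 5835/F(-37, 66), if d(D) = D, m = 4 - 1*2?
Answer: 1167/518 ≈ 2.2529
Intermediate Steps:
m = 2 (m = 4 - 2 = 2)
F(p, Y) = 2*p*(2 + p) (F(p, Y) = (p + p)*(p + 2) = (2*p)*(2 + p) = 2*p*(2 + p))
5835/F(-37, 66) = 5835/((2*(-37)*(2 - 37))) = 5835/((2*(-37)*(-35))) = 5835/2590 = 5835*(1/2590) = 1167/518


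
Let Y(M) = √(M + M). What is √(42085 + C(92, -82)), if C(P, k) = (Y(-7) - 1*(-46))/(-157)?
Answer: √(1037345943 - 157*I*√14)/157 ≈ 205.15 - 5.8086e-5*I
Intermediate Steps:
Y(M) = √2*√M (Y(M) = √(2*M) = √2*√M)
C(P, k) = -46/157 - I*√14/157 (C(P, k) = (√2*√(-7) - 1*(-46))/(-157) = (√2*(I*√7) + 46)*(-1/157) = (I*√14 + 46)*(-1/157) = (46 + I*√14)*(-1/157) = -46/157 - I*√14/157)
√(42085 + C(92, -82)) = √(42085 + (-46/157 - I*√14/157)) = √(6607299/157 - I*√14/157)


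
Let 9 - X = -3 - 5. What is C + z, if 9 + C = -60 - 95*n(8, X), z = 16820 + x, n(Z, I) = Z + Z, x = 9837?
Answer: 25068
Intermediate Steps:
X = 17 (X = 9 - (-3 - 5) = 9 - 1*(-8) = 9 + 8 = 17)
n(Z, I) = 2*Z
z = 26657 (z = 16820 + 9837 = 26657)
C = -1589 (C = -9 + (-60 - 190*8) = -9 + (-60 - 95*16) = -9 + (-60 - 1520) = -9 - 1580 = -1589)
C + z = -1589 + 26657 = 25068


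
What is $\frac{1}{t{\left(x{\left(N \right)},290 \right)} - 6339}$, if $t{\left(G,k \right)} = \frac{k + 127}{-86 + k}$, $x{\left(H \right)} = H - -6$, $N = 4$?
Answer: $- \frac{68}{430913} \approx -0.0001578$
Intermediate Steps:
$x{\left(H \right)} = 6 + H$ ($x{\left(H \right)} = H + 6 = 6 + H$)
$t{\left(G,k \right)} = \frac{127 + k}{-86 + k}$
$\frac{1}{t{\left(x{\left(N \right)},290 \right)} - 6339} = \frac{1}{\frac{127 + 290}{-86 + 290} - 6339} = \frac{1}{\frac{1}{204} \cdot 417 - 6339} = \frac{1}{\frac{139}{68} - 6339} = \frac{1}{- \frac{430913}{68}} = - \frac{68}{430913}$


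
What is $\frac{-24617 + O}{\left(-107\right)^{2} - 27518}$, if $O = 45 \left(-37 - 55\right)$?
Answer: $\frac{28757}{16069} \approx 1.7896$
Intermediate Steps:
$O = -4140$ ($O = 45 \left(-92\right) = -4140$)
$\frac{-24617 + O}{\left(-107\right)^{2} - 27518} = \frac{-24617 - 4140}{\left(-107\right)^{2} - 27518} = - \frac{28757}{11449 - 27518} = - \frac{28757}{-16069} = \left(-28757\right) \left(- \frac{1}{16069}\right) = \frac{28757}{16069}$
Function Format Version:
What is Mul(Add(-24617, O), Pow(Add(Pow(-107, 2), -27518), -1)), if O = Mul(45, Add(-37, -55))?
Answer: Rational(28757, 16069) ≈ 1.7896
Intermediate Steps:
O = -4140 (O = Mul(45, -92) = -4140)
Mul(Add(-24617, O), Pow(Add(Pow(-107, 2), -27518), -1)) = Mul(Add(-24617, -4140), Pow(Add(Pow(-107, 2), -27518), -1)) = Mul(-28757, Pow(Add(11449, -27518), -1)) = Mul(-28757, Pow(-16069, -1)) = Mul(-28757, Rational(-1, 16069)) = Rational(28757, 16069)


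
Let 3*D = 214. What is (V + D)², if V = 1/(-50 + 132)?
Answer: 308037601/60516 ≈ 5090.2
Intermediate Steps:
V = 1/82 ≈ 0.012195
D = 214/3 (D = (⅓)*214 = 214/3 ≈ 71.333)
(V + D)² = (1/82 + 214/3)² = (17551/246)² = 308037601/60516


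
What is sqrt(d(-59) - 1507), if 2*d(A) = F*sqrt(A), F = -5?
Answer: sqrt(-6028 - 10*I*sqrt(59))/2 ≈ 0.24733 - 38.821*I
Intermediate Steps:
d(A) = -5*sqrt(A)/2 (d(A) = (-5*sqrt(A))/2 = -5*sqrt(A)/2)
sqrt(d(-59) - 1507) = sqrt(-5*I*sqrt(59)/2 - 1507) = sqrt(-1507 - 5*I*sqrt(59)/2)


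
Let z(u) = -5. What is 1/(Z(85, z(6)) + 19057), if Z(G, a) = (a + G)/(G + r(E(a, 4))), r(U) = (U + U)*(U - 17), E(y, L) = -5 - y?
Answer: 17/323985 ≈ 5.2472e-5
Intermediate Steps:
r(U) = 2*U*(-17 + U) (r(U) = (2*U)*(-17 + U) = 2*U*(-17 + U))
Z(G, a) = (G + a)/(G + 2*(-22 - a)*(-5 - a)) (Z(G, a) = (a + G)/(G + 2*(-5 - a)*(-17 + (-5 - a))) = (G + a)/(G + 2*(-5 - a)*(-22 - a)) = (G + a)/(G + 2*(-22 - a)*(-5 - a)))
1/(Z(85, z(6)) + 19057) = 1/((85 - 5)/(85 + 2*(5 - 5)*(22 - 5)) + 19057) = 1/(80/(85 + 2*0*17) + 19057) = 1/(80/(85 + 0) + 19057) = 1/(80/85 + 19057) = 1/((1/85)*80 + 19057) = 1/(16/17 + 19057) = 1/(323985/17) = 17/323985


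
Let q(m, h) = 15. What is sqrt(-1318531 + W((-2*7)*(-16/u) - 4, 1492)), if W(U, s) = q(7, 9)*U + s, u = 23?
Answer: I*sqrt(696668091)/23 ≈ 1147.6*I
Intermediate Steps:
W(U, s) = s + 15*U (W(U, s) = 15*U + s = s + 15*U)
sqrt(-1318531 + W((-2*7)*(-16/u) - 4, 1492)) = sqrt(-1318531 + (1492 + 15*((-2*7)*(-16/23) - 4))) = sqrt(-1318531 + (1492 + 15*(-(-224)/23 - 4))) = sqrt(-1318531 + (1492 + 15*(-14*(-16/23) - 4))) = sqrt(-1318531 + (1492 + 15*(224/23 - 4))) = sqrt(-1318531 + (1492 + 15*(132/23))) = sqrt(-1318531 + (1492 + 1980/23)) = sqrt(-1318531 + 36296/23) = sqrt(-30289917/23) = I*sqrt(696668091)/23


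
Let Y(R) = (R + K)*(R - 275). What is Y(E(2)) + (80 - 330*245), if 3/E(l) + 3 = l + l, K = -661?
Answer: 98206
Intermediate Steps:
E(l) = 3/(-3 + 2*l) (E(l) = 3/(-3 + (l + l)) = 3/(-3 + 2*l))
Y(R) = (-661 + R)*(-275 + R) (Y(R) = (R - 661)*(R - 275) = (-661 + R)*(-275 + R))
Y(E(2)) + (80 - 330*245) = (181775 + (3/(-3 + 2*2))**2 - 2808/(-3 + 2*2)) + (80 - 330*245) = (181775 + (3/(-3 + 4))**2 - 2808/(-3 + 4)) + (80 - 80850) = (181775 + (3/1)**2 - 2808/1) - 80770 = (181775 + (3*1)**2 - 2808) - 80770 = (181775 + 3**2 - 936*3) - 80770 = (181775 + 9 - 2808) - 80770 = 178976 - 80770 = 98206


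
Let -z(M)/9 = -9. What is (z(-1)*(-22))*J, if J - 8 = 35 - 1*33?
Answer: -17820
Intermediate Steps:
z(M) = 81 (z(M) = -9*(-9) = 81)
J = 10 (J = 8 + (35 - 1*33) = 8 + (35 - 33) = 8 + 2 = 10)
(z(-1)*(-22))*J = (81*(-22))*10 = -1782*10 = -17820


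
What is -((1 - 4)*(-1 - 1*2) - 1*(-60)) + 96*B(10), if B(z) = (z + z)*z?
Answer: 19131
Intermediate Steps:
B(z) = 2*z**2 (B(z) = (2*z)*z = 2*z**2)
-((1 - 4)*(-1 - 1*2) - 1*(-60)) + 96*B(10) = -((1 - 4)*(-1 - 1*2) - 1*(-60)) + 96*(2*10**2) = -(-3*(-1 - 2) + 60) + 96*(2*100) = -(-3*(-3) + 60) + 96*200 = -(9 + 60) + 19200 = -1*69 + 19200 = -69 + 19200 = 19131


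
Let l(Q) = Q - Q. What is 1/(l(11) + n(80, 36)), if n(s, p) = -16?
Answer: -1/16 ≈ -0.062500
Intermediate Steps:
l(Q) = 0
1/(l(11) + n(80, 36)) = 1/(0 - 16) = 1/(-16) = -1/16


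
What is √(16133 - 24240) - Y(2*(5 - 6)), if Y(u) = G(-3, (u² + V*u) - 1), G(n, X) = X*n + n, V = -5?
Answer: 42 + 11*I*√67 ≈ 42.0 + 90.039*I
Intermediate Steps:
G(n, X) = n + X*n
Y(u) = -3*u² + 15*u (Y(u) = -3*(1 + ((u² - 5*u) - 1)) = -3*(1 + (-1 + u² - 5*u)) = -3*(u² - 5*u) = -3*u² + 15*u)
√(16133 - 24240) - Y(2*(5 - 6)) = √(16133 - 24240) - 3*2*(5 - 6)*(5 - 2*(5 - 6)) = √(-8107) - 3*2*(-1)*(5 - 2*(-1)) = 11*I*√67 - 3*(-2)*(5 - 1*(-2)) = 11*I*√67 - 3*(-2)*(5 + 2) = 11*I*√67 - 3*(-2)*7 = 11*I*√67 - 1*(-42) = 11*I*√67 + 42 = 42 + 11*I*√67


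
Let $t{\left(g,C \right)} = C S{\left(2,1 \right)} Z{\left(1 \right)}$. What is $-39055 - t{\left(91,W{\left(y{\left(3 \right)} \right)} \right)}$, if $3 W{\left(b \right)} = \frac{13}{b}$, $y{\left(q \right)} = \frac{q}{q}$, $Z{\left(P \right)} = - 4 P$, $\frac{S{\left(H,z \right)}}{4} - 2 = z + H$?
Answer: $- \frac{116125}{3} \approx -38708.0$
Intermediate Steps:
$S{\left(H,z \right)} = 8 + 4 H + 4 z$ ($S{\left(H,z \right)} = 8 + 4 \left(z + H\right) = 8 + 4 \left(H + z\right) = 8 + \left(4 H + 4 z\right) = 8 + 4 H + 4 z$)
$y{\left(q \right)} = 1$
$W{\left(b \right)} = \frac{13}{3 b}$ ($W{\left(b \right)} = \frac{13 \frac{1}{b}}{3} = \frac{13}{3 b}$)
$t{\left(g,C \right)} = - 80 C$ ($t{\left(g,C \right)} = C \left(8 + 4 \cdot 2 + 4 \cdot 1\right) \left(\left(-4\right) 1\right) = C \left(8 + 8 + 4\right) \left(-4\right) = C 20 \left(-4\right) = 20 C \left(-4\right) = - 80 C$)
$-39055 - t{\left(91,W{\left(y{\left(3 \right)} \right)} \right)} = -39055 - - 80 \frac{13}{3 \cdot 1} = -39055 - - 80 \cdot \frac{13}{3} \cdot 1 = -39055 - \left(-80\right) \frac{13}{3} = -39055 - - \frac{1040}{3} = -39055 + \frac{1040}{3} = - \frac{116125}{3}$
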